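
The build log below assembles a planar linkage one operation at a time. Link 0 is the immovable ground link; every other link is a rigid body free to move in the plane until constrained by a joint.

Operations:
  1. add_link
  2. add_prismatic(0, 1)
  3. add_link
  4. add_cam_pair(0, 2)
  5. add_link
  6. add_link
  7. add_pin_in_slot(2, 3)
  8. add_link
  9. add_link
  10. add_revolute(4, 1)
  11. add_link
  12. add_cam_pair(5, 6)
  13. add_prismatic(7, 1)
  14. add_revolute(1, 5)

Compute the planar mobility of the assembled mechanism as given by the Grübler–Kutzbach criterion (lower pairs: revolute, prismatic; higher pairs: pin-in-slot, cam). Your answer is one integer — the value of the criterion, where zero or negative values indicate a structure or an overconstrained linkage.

M = 10

ground; <1,0,0>
#1 <2,0,0>
P:0↔1 J1 <2,1,0>
#2 <3,1,0>
C:0↔2 J2 <3,1,1>
#3 <4,1,1>
#4 <5,1,1>
PS:2↔3 J2 <5,1,2>
#5 <6,1,2>
#6 <7,1,2>
R:4↔1 J1 <7,2,2>
#7 <8,2,2>
C:5↔6 J2 <8,2,3>
P:7↔1 J1 <8,3,3>
R:1↔5 J1 <8,4,3>
3×7 − 2×4 − 1×3 = 10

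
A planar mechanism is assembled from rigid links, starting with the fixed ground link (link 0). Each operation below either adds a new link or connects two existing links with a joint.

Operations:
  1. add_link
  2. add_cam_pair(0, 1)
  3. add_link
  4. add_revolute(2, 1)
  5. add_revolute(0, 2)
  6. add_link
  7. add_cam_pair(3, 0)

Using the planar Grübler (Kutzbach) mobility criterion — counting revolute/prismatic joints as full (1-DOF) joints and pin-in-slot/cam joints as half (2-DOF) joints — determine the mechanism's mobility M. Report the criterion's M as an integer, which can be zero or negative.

M = 3

link 0 = ground. State L|J1|J2 = 1|0|0
+link1  2|0|0
C(0,1) f=2→J2  2|0|1
+link2  3|0|1
R(2,1) f=1→J1  3|1|1
R(0,2) f=1→J1  3|2|1
+link3  4|2|1
C(3,0) f=2→J2  4|2|2
M = 3(4−1)−2·2−2 = 9−4−2 = 3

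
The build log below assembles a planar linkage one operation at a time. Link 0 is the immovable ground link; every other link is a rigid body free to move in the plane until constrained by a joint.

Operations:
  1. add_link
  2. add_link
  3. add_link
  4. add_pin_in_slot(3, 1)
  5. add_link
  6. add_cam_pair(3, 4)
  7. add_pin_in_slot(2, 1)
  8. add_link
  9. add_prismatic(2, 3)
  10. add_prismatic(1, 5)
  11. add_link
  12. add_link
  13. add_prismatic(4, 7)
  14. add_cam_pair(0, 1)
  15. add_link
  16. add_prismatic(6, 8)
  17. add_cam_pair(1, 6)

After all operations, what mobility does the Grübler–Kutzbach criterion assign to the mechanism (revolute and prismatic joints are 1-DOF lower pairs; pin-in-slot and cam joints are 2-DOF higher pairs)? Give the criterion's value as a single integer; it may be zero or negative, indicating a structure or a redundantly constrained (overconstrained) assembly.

L=1 J1=0 J2=0
add link → L=2 J1=0 J2=0
add link → L=3 J1=0 J2=0
add link → L=4 J1=0 J2=0
PS@3,1 dof=2 J2 → L=4 J1=0 J2=1
add link → L=5 J1=0 J2=1
C@3,4 dof=2 J2 → L=5 J1=0 J2=2
PS@2,1 dof=2 J2 → L=5 J1=0 J2=3
add link → L=6 J1=0 J2=3
P@2,3 dof=1 J1 → L=6 J1=1 J2=3
P@1,5 dof=1 J1 → L=6 J1=2 J2=3
add link → L=7 J1=2 J2=3
add link → L=8 J1=2 J2=3
P@4,7 dof=1 J1 → L=8 J1=3 J2=3
C@0,1 dof=2 J2 → L=8 J1=3 J2=4
add link → L=9 J1=3 J2=4
P@6,8 dof=1 J1 → L=9 J1=4 J2=4
C@1,6 dof=2 J2 → L=9 J1=4 J2=5
M=3(L−1)−2J1−J2=3·8−2·4−5=11

M = 11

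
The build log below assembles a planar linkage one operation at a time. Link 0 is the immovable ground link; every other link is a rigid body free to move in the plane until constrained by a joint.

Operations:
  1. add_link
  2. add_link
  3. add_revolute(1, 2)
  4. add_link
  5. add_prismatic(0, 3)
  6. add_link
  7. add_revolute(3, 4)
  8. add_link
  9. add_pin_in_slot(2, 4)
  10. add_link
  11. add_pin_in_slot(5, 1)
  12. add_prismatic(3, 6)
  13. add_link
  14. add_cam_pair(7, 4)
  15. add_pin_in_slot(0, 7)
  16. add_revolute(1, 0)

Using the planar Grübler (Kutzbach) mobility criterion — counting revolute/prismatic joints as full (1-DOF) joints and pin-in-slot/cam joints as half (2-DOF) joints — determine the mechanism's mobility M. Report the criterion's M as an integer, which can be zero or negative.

[1;0;0] (link 0 is ground)
L+ [2;0;0]
L+ [3;0;0]
R(1,2)∈J1 [3;1;0]
L+ [4;1;0]
P(0,3)∈J1 [4;2;0]
L+ [5;2;0]
R(3,4)∈J1 [5;3;0]
L+ [6;3;0]
PS(2,4)∈J2 [6;3;1]
L+ [7;3;1]
PS(5,1)∈J2 [7;3;2]
P(3,6)∈J1 [7;4;2]
L+ [8;4;2]
C(7,4)∈J2 [8;4;3]
PS(0,7)∈J2 [8;4;4]
R(1,0)∈J1 [8;5;4]
mobility = 21 − 10 − 4 = 7

M = 7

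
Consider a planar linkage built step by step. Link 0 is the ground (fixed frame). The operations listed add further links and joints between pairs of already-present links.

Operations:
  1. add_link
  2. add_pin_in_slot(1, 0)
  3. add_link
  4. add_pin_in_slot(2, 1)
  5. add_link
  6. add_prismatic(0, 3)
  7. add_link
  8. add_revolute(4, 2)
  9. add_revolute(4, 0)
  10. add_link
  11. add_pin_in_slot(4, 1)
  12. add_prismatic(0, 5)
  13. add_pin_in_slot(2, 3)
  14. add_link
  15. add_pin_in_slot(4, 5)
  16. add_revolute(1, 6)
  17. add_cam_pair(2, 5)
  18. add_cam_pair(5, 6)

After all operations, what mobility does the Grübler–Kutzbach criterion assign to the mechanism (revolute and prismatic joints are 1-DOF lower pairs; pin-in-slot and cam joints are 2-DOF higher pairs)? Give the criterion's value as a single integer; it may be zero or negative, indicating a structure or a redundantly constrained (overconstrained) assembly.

ground; <1,0,0>
#1 <2,0,0>
PS:1↔0 J2 <2,0,1>
#2 <3,0,1>
PS:2↔1 J2 <3,0,2>
#3 <4,0,2>
P:0↔3 J1 <4,1,2>
#4 <5,1,2>
R:4↔2 J1 <5,2,2>
R:4↔0 J1 <5,3,2>
#5 <6,3,2>
PS:4↔1 J2 <6,3,3>
P:0↔5 J1 <6,4,3>
PS:2↔3 J2 <6,4,4>
#6 <7,4,4>
PS:4↔5 J2 <7,4,5>
R:1↔6 J1 <7,5,5>
C:2↔5 J2 <7,5,6>
C:5↔6 J2 <7,5,7>
3×6 − 2×5 − 1×7 = 1

M = 1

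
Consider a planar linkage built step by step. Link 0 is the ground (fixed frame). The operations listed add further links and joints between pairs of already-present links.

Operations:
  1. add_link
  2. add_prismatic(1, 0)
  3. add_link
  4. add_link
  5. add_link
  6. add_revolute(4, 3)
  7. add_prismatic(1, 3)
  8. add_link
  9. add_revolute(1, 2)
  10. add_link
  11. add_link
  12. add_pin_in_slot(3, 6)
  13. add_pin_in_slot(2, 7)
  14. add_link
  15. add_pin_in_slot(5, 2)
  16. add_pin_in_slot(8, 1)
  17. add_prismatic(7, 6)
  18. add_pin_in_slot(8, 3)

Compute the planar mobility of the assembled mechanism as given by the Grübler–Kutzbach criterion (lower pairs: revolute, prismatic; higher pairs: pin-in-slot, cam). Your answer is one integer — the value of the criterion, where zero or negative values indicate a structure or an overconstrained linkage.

M = 9

[1;0;0] (link 0 is ground)
L+ [2;0;0]
P(1,0)∈J1 [2;1;0]
L+ [3;1;0]
L+ [4;1;0]
L+ [5;1;0]
R(4,3)∈J1 [5;2;0]
P(1,3)∈J1 [5;3;0]
L+ [6;3;0]
R(1,2)∈J1 [6;4;0]
L+ [7;4;0]
L+ [8;4;0]
PS(3,6)∈J2 [8;4;1]
PS(2,7)∈J2 [8;4;2]
L+ [9;4;2]
PS(5,2)∈J2 [9;4;3]
PS(8,1)∈J2 [9;4;4]
P(7,6)∈J1 [9;5;4]
PS(8,3)∈J2 [9;5;5]
mobility = 24 − 10 − 5 = 9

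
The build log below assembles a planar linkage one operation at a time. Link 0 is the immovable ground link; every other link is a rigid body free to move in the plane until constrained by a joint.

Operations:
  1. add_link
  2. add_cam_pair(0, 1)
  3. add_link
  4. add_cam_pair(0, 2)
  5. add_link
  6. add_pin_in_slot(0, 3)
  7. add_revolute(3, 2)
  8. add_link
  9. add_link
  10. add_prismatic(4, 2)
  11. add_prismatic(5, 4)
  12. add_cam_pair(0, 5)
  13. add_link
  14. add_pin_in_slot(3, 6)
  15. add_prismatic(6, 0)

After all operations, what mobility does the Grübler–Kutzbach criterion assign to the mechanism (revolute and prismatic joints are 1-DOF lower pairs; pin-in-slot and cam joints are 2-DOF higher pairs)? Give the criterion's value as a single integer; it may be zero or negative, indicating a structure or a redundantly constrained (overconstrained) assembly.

(L,J1,J2)=(1,0,0); link0 fixed
link1: (2,0,0)
C 0-1 [J2]: (2,0,1)
link2: (3,0,1)
C 0-2 [J2]: (3,0,2)
link3: (4,0,2)
PS 0-3 [J2]: (4,0,3)
R 3-2 [J1]: (4,1,3)
link4: (5,1,3)
link5: (6,1,3)
P 4-2 [J1]: (6,2,3)
P 5-4 [J1]: (6,3,3)
C 0-5 [J2]: (6,3,4)
link6: (7,3,4)
PS 3-6 [J2]: (7,3,5)
P 6-0 [J1]: (7,4,5)
Grübler: 3·6 − 2·4 − 5 = 5

M = 5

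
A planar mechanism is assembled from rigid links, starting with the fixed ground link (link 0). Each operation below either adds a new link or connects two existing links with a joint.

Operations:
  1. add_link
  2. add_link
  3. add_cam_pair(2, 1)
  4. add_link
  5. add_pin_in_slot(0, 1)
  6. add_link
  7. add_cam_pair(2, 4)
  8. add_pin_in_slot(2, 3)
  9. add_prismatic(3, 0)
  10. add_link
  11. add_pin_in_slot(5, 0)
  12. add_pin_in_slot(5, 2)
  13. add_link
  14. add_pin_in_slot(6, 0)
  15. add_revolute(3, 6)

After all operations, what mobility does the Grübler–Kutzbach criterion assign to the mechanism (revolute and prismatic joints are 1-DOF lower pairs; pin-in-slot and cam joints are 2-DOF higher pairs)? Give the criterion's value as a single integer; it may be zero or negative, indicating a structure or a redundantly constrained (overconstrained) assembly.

M = 7

ground; <1,0,0>
#1 <2,0,0>
#2 <3,0,0>
C:2↔1 J2 <3,0,1>
#3 <4,0,1>
PS:0↔1 J2 <4,0,2>
#4 <5,0,2>
C:2↔4 J2 <5,0,3>
PS:2↔3 J2 <5,0,4>
P:3↔0 J1 <5,1,4>
#5 <6,1,4>
PS:5↔0 J2 <6,1,5>
PS:5↔2 J2 <6,1,6>
#6 <7,1,6>
PS:6↔0 J2 <7,1,7>
R:3↔6 J1 <7,2,7>
3×6 − 2×2 − 1×7 = 7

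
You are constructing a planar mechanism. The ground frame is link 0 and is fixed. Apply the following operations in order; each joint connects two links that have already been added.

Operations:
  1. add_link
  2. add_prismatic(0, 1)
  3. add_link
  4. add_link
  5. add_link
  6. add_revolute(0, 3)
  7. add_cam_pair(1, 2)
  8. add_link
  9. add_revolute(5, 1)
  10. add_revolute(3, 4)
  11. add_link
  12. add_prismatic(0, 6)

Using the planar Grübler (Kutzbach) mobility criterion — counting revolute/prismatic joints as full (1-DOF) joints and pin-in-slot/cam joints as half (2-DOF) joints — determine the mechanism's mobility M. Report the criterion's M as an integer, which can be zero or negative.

M = 7

(L,J1,J2)=(1,0,0); link0 fixed
link1: (2,0,0)
P 0-1 [J1]: (2,1,0)
link2: (3,1,0)
link3: (4,1,0)
link4: (5,1,0)
R 0-3 [J1]: (5,2,0)
C 1-2 [J2]: (5,2,1)
link5: (6,2,1)
R 5-1 [J1]: (6,3,1)
R 3-4 [J1]: (6,4,1)
link6: (7,4,1)
P 0-6 [J1]: (7,5,1)
Grübler: 3·6 − 2·5 − 1 = 7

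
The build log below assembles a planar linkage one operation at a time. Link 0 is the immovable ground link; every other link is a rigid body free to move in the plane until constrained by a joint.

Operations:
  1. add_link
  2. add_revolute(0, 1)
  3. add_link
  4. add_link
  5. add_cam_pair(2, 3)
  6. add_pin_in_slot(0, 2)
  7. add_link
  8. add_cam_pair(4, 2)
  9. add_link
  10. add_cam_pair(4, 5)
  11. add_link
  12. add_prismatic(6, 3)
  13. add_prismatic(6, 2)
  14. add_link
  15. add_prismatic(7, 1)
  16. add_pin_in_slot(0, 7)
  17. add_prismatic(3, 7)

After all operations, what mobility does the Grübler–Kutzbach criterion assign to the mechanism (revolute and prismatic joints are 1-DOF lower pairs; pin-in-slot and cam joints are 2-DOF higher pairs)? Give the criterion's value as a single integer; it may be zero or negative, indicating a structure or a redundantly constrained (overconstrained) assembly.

(L,J1,J2)=(1,0,0); link0 fixed
link1: (2,0,0)
R 0-1 [J1]: (2,1,0)
link2: (3,1,0)
link3: (4,1,0)
C 2-3 [J2]: (4,1,1)
PS 0-2 [J2]: (4,1,2)
link4: (5,1,2)
C 4-2 [J2]: (5,1,3)
link5: (6,1,3)
C 4-5 [J2]: (6,1,4)
link6: (7,1,4)
P 6-3 [J1]: (7,2,4)
P 6-2 [J1]: (7,3,4)
link7: (8,3,4)
P 7-1 [J1]: (8,4,4)
PS 0-7 [J2]: (8,4,5)
P 3-7 [J1]: (8,5,5)
Grübler: 3·7 − 2·5 − 5 = 6

M = 6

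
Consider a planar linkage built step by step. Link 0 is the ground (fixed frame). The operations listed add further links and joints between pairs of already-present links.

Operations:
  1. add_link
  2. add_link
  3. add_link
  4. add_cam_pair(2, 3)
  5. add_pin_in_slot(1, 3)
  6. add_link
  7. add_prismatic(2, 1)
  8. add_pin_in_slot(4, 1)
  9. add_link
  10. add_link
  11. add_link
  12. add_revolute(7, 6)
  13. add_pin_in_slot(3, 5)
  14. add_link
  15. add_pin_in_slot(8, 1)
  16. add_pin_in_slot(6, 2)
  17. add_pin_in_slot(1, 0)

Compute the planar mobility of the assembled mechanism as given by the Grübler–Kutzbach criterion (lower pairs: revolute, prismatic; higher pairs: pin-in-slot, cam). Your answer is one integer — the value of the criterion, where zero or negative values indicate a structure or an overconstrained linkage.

M = 13

L=1 J1=0 J2=0
add link → L=2 J1=0 J2=0
add link → L=3 J1=0 J2=0
add link → L=4 J1=0 J2=0
C@2,3 dof=2 J2 → L=4 J1=0 J2=1
PS@1,3 dof=2 J2 → L=4 J1=0 J2=2
add link → L=5 J1=0 J2=2
P@2,1 dof=1 J1 → L=5 J1=1 J2=2
PS@4,1 dof=2 J2 → L=5 J1=1 J2=3
add link → L=6 J1=1 J2=3
add link → L=7 J1=1 J2=3
add link → L=8 J1=1 J2=3
R@7,6 dof=1 J1 → L=8 J1=2 J2=3
PS@3,5 dof=2 J2 → L=8 J1=2 J2=4
add link → L=9 J1=2 J2=4
PS@8,1 dof=2 J2 → L=9 J1=2 J2=5
PS@6,2 dof=2 J2 → L=9 J1=2 J2=6
PS@1,0 dof=2 J2 → L=9 J1=2 J2=7
M=3(L−1)−2J1−J2=3·8−2·2−7=13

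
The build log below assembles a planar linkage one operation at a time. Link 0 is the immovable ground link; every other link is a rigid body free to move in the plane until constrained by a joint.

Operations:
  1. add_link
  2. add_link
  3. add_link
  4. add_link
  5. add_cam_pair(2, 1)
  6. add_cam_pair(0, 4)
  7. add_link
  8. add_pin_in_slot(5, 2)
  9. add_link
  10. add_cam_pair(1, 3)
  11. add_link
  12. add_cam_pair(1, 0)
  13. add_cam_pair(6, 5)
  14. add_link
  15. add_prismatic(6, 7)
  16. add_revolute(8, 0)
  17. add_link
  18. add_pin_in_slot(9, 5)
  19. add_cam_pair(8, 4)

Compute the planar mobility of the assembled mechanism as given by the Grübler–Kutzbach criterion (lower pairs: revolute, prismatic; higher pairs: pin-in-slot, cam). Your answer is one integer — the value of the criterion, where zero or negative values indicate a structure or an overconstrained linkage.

(L,J1,J2)=(1,0,0); link0 fixed
link1: (2,0,0)
link2: (3,0,0)
link3: (4,0,0)
link4: (5,0,0)
C 2-1 [J2]: (5,0,1)
C 0-4 [J2]: (5,0,2)
link5: (6,0,2)
PS 5-2 [J2]: (6,0,3)
link6: (7,0,3)
C 1-3 [J2]: (7,0,4)
link7: (8,0,4)
C 1-0 [J2]: (8,0,5)
C 6-5 [J2]: (8,0,6)
link8: (9,0,6)
P 6-7 [J1]: (9,1,6)
R 8-0 [J1]: (9,2,6)
link9: (10,2,6)
PS 9-5 [J2]: (10,2,7)
C 8-4 [J2]: (10,2,8)
Grübler: 3·9 − 2·2 − 8 = 15

M = 15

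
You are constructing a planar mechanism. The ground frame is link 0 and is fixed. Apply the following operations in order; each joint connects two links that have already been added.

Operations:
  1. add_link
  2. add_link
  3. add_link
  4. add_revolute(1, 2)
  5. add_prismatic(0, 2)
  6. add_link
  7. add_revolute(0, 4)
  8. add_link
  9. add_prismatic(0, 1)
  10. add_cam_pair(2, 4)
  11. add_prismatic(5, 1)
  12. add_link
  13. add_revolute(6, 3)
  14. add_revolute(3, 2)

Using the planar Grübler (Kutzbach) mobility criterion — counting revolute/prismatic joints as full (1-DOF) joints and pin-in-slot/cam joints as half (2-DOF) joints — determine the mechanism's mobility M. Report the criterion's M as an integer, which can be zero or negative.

L=1 J1=0 J2=0
add link → L=2 J1=0 J2=0
add link → L=3 J1=0 J2=0
add link → L=4 J1=0 J2=0
R@1,2 dof=1 J1 → L=4 J1=1 J2=0
P@0,2 dof=1 J1 → L=4 J1=2 J2=0
add link → L=5 J1=2 J2=0
R@0,4 dof=1 J1 → L=5 J1=3 J2=0
add link → L=6 J1=3 J2=0
P@0,1 dof=1 J1 → L=6 J1=4 J2=0
C@2,4 dof=2 J2 → L=6 J1=4 J2=1
P@5,1 dof=1 J1 → L=6 J1=5 J2=1
add link → L=7 J1=5 J2=1
R@6,3 dof=1 J1 → L=7 J1=6 J2=1
R@3,2 dof=1 J1 → L=7 J1=7 J2=1
M=3(L−1)−2J1−J2=3·6−2·7−1=3

M = 3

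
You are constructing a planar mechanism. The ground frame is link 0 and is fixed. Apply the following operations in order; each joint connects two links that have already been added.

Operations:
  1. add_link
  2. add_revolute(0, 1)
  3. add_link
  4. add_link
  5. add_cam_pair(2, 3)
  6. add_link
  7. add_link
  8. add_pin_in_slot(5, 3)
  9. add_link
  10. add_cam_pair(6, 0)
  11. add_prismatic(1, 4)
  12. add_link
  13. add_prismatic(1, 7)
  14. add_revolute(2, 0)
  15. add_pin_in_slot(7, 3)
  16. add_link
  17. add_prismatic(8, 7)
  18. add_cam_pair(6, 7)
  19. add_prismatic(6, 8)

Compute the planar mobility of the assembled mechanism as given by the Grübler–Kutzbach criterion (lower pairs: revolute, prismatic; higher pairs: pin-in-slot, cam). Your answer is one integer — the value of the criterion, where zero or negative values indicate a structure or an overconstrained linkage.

(L,J1,J2)=(1,0,0); link0 fixed
link1: (2,0,0)
R 0-1 [J1]: (2,1,0)
link2: (3,1,0)
link3: (4,1,0)
C 2-3 [J2]: (4,1,1)
link4: (5,1,1)
link5: (6,1,1)
PS 5-3 [J2]: (6,1,2)
link6: (7,1,2)
C 6-0 [J2]: (7,1,3)
P 1-4 [J1]: (7,2,3)
link7: (8,2,3)
P 1-7 [J1]: (8,3,3)
R 2-0 [J1]: (8,4,3)
PS 7-3 [J2]: (8,4,4)
link8: (9,4,4)
P 8-7 [J1]: (9,5,4)
C 6-7 [J2]: (9,5,5)
P 6-8 [J1]: (9,6,5)
Grübler: 3·8 − 2·6 − 5 = 7

M = 7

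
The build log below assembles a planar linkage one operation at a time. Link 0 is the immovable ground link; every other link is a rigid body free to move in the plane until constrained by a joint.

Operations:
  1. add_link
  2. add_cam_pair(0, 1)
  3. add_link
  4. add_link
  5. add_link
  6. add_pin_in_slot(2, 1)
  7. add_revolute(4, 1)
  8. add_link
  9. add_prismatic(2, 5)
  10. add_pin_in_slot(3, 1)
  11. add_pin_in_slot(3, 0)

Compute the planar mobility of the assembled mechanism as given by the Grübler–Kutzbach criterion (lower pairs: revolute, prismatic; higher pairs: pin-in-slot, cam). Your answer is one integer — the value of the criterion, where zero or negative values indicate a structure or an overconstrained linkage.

M = 7

(L,J1,J2)=(1,0,0); link0 fixed
link1: (2,0,0)
C 0-1 [J2]: (2,0,1)
link2: (3,0,1)
link3: (4,0,1)
link4: (5,0,1)
PS 2-1 [J2]: (5,0,2)
R 4-1 [J1]: (5,1,2)
link5: (6,1,2)
P 2-5 [J1]: (6,2,2)
PS 3-1 [J2]: (6,2,3)
PS 3-0 [J2]: (6,2,4)
Grübler: 3·5 − 2·2 − 4 = 7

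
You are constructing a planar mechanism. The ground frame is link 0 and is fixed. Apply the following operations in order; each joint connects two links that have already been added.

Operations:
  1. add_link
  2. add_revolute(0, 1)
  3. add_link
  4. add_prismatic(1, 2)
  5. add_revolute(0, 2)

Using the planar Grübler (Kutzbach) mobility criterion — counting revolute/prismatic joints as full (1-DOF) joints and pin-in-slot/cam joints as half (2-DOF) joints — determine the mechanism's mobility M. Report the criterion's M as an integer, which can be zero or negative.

ground; <1,0,0>
#1 <2,0,0>
R:0↔1 J1 <2,1,0>
#2 <3,1,0>
P:1↔2 J1 <3,2,0>
R:0↔2 J1 <3,3,0>
3×2 − 2×3 − 1×0 = 0

M = 0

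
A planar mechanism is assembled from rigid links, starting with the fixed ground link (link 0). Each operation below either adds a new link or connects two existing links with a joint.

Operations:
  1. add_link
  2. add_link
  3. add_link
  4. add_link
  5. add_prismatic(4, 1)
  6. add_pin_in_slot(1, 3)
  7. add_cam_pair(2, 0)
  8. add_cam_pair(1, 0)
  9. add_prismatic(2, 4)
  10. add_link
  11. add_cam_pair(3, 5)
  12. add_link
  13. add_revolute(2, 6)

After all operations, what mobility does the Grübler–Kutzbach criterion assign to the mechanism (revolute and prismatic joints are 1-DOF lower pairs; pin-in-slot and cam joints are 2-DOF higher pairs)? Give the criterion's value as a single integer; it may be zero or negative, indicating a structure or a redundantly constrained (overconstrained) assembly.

M = 8

link 0 = ground. State L|J1|J2 = 1|0|0
+link1  2|0|0
+link2  3|0|0
+link3  4|0|0
+link4  5|0|0
P(4,1) f=1→J1  5|1|0
PS(1,3) f=2→J2  5|1|1
C(2,0) f=2→J2  5|1|2
C(1,0) f=2→J2  5|1|3
P(2,4) f=1→J1  5|2|3
+link5  6|2|3
C(3,5) f=2→J2  6|2|4
+link6  7|2|4
R(2,6) f=1→J1  7|3|4
M = 3(7−1)−2·3−4 = 18−6−4 = 8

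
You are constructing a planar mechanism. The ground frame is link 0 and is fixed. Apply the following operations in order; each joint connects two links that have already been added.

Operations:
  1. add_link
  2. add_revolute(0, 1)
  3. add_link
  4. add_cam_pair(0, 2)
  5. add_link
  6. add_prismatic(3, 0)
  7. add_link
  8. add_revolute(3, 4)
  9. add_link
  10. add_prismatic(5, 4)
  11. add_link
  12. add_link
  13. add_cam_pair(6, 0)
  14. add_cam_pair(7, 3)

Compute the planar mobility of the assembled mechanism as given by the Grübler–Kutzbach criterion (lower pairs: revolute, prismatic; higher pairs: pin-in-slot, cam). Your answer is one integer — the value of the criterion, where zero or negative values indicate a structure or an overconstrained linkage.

M = 10

ground; <1,0,0>
#1 <2,0,0>
R:0↔1 J1 <2,1,0>
#2 <3,1,0>
C:0↔2 J2 <3,1,1>
#3 <4,1,1>
P:3↔0 J1 <4,2,1>
#4 <5,2,1>
R:3↔4 J1 <5,3,1>
#5 <6,3,1>
P:5↔4 J1 <6,4,1>
#6 <7,4,1>
#7 <8,4,1>
C:6↔0 J2 <8,4,2>
C:7↔3 J2 <8,4,3>
3×7 − 2×4 − 1×3 = 10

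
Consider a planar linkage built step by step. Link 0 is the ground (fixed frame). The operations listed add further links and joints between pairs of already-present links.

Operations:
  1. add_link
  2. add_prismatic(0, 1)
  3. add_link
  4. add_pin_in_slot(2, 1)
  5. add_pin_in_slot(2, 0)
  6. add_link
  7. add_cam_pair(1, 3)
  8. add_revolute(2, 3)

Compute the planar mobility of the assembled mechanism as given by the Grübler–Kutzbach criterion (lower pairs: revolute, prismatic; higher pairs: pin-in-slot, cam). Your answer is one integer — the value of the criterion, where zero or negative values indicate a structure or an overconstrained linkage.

M = 2

ground; <1,0,0>
#1 <2,0,0>
P:0↔1 J1 <2,1,0>
#2 <3,1,0>
PS:2↔1 J2 <3,1,1>
PS:2↔0 J2 <3,1,2>
#3 <4,1,2>
C:1↔3 J2 <4,1,3>
R:2↔3 J1 <4,2,3>
3×3 − 2×2 − 1×3 = 2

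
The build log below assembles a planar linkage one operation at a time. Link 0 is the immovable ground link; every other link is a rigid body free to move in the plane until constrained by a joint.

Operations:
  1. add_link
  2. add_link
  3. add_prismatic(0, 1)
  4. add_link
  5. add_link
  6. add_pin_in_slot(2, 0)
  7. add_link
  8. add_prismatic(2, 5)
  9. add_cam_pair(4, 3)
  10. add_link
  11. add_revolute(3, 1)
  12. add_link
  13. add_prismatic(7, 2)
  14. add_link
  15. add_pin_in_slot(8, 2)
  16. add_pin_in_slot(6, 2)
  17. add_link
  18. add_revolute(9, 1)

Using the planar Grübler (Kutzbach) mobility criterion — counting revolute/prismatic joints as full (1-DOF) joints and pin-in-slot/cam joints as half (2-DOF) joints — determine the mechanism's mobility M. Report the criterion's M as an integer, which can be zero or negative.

link 0 = ground. State L|J1|J2 = 1|0|0
+link1  2|0|0
+link2  3|0|0
P(0,1) f=1→J1  3|1|0
+link3  4|1|0
+link4  5|1|0
PS(2,0) f=2→J2  5|1|1
+link5  6|1|1
P(2,5) f=1→J1  6|2|1
C(4,3) f=2→J2  6|2|2
+link6  7|2|2
R(3,1) f=1→J1  7|3|2
+link7  8|3|2
P(7,2) f=1→J1  8|4|2
+link8  9|4|2
PS(8,2) f=2→J2  9|4|3
PS(6,2) f=2→J2  9|4|4
+link9  10|4|4
R(9,1) f=1→J1  10|5|4
M = 3(10−1)−2·5−4 = 27−10−4 = 13

M = 13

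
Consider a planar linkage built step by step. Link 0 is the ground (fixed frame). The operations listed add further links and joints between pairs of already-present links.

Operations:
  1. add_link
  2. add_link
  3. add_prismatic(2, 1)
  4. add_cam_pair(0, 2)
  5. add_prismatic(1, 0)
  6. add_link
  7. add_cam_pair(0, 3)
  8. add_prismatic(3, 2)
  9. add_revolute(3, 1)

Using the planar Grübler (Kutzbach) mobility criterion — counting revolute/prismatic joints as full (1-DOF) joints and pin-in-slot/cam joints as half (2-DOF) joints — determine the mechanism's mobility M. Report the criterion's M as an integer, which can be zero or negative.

M = -1

(L,J1,J2)=(1,0,0); link0 fixed
link1: (2,0,0)
link2: (3,0,0)
P 2-1 [J1]: (3,1,0)
C 0-2 [J2]: (3,1,1)
P 1-0 [J1]: (3,2,1)
link3: (4,2,1)
C 0-3 [J2]: (4,2,2)
P 3-2 [J1]: (4,3,2)
R 3-1 [J1]: (4,4,2)
Grübler: 3·3 − 2·4 − 2 = -1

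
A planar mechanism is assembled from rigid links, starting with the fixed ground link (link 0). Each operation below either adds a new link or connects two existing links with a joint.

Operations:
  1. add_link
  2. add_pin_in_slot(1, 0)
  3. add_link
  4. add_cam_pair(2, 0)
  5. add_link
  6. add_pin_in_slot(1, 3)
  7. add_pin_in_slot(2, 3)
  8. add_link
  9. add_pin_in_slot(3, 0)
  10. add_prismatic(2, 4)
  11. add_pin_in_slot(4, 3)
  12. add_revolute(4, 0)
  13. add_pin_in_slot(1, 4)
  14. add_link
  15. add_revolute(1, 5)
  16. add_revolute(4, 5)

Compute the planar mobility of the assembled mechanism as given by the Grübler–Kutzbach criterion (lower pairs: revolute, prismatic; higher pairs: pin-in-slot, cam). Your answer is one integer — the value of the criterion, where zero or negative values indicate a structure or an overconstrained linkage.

M = 0

ground; <1,0,0>
#1 <2,0,0>
PS:1↔0 J2 <2,0,1>
#2 <3,0,1>
C:2↔0 J2 <3,0,2>
#3 <4,0,2>
PS:1↔3 J2 <4,0,3>
PS:2↔3 J2 <4,0,4>
#4 <5,0,4>
PS:3↔0 J2 <5,0,5>
P:2↔4 J1 <5,1,5>
PS:4↔3 J2 <5,1,6>
R:4↔0 J1 <5,2,6>
PS:1↔4 J2 <5,2,7>
#5 <6,2,7>
R:1↔5 J1 <6,3,7>
R:4↔5 J1 <6,4,7>
3×5 − 2×4 − 1×7 = 0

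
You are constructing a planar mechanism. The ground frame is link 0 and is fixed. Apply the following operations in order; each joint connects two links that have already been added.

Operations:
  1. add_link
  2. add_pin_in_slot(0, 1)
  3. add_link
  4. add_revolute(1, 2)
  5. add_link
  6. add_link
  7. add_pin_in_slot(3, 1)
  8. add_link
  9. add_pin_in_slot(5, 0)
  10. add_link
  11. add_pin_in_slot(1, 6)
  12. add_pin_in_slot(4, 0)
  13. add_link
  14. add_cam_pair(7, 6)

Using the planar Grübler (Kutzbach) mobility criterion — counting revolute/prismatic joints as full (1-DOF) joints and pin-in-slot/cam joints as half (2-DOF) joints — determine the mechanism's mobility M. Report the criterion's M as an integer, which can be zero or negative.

M = 13

ground; <1,0,0>
#1 <2,0,0>
PS:0↔1 J2 <2,0,1>
#2 <3,0,1>
R:1↔2 J1 <3,1,1>
#3 <4,1,1>
#4 <5,1,1>
PS:3↔1 J2 <5,1,2>
#5 <6,1,2>
PS:5↔0 J2 <6,1,3>
#6 <7,1,3>
PS:1↔6 J2 <7,1,4>
PS:4↔0 J2 <7,1,5>
#7 <8,1,5>
C:7↔6 J2 <8,1,6>
3×7 − 2×1 − 1×6 = 13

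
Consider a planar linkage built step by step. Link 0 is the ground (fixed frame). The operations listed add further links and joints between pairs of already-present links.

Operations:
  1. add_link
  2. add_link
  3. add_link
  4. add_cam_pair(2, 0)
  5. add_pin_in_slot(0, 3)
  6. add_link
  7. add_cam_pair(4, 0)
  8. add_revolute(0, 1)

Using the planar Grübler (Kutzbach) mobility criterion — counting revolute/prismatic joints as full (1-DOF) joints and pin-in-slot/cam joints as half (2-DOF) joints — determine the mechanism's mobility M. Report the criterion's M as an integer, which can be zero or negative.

[1;0;0] (link 0 is ground)
L+ [2;0;0]
L+ [3;0;0]
L+ [4;0;0]
C(2,0)∈J2 [4;0;1]
PS(0,3)∈J2 [4;0;2]
L+ [5;0;2]
C(4,0)∈J2 [5;0;3]
R(0,1)∈J1 [5;1;3]
mobility = 12 − 2 − 3 = 7

M = 7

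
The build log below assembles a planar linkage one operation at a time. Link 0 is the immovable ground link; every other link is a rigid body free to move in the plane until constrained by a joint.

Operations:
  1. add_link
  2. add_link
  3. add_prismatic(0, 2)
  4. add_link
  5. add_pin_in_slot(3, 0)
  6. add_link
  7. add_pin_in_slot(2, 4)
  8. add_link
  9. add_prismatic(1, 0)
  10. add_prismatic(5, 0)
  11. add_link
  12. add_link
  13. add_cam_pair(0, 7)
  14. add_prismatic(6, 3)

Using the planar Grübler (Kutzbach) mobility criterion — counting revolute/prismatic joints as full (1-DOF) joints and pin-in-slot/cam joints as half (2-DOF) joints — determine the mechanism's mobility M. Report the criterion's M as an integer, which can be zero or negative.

M = 10

link 0 = ground. State L|J1|J2 = 1|0|0
+link1  2|0|0
+link2  3|0|0
P(0,2) f=1→J1  3|1|0
+link3  4|1|0
PS(3,0) f=2→J2  4|1|1
+link4  5|1|1
PS(2,4) f=2→J2  5|1|2
+link5  6|1|2
P(1,0) f=1→J1  6|2|2
P(5,0) f=1→J1  6|3|2
+link6  7|3|2
+link7  8|3|2
C(0,7) f=2→J2  8|3|3
P(6,3) f=1→J1  8|4|3
M = 3(8−1)−2·4−3 = 21−8−3 = 10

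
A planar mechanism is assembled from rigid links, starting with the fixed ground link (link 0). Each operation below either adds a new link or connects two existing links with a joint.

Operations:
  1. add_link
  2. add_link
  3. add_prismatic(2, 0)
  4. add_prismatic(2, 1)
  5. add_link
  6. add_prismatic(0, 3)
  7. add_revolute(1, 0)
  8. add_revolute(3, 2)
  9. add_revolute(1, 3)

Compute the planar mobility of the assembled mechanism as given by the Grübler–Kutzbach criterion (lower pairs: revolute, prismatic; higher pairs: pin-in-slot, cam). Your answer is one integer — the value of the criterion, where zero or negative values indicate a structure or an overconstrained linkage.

M = -3

link 0 = ground. State L|J1|J2 = 1|0|0
+link1  2|0|0
+link2  3|0|0
P(2,0) f=1→J1  3|1|0
P(2,1) f=1→J1  3|2|0
+link3  4|2|0
P(0,3) f=1→J1  4|3|0
R(1,0) f=1→J1  4|4|0
R(3,2) f=1→J1  4|5|0
R(1,3) f=1→J1  4|6|0
M = 3(4−1)−2·6−0 = 9−12−0 = -3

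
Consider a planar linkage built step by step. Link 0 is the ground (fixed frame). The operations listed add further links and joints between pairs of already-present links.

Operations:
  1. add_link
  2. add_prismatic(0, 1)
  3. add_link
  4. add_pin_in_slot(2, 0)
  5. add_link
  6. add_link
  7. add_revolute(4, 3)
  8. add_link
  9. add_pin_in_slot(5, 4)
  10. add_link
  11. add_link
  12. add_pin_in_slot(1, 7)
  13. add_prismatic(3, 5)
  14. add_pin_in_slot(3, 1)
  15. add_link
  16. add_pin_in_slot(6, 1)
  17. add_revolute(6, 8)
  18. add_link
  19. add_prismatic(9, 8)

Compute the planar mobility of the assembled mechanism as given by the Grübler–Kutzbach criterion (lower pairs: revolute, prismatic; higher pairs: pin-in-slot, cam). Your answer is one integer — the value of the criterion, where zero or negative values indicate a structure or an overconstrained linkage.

M = 12

ground; <1,0,0>
#1 <2,0,0>
P:0↔1 J1 <2,1,0>
#2 <3,1,0>
PS:2↔0 J2 <3,1,1>
#3 <4,1,1>
#4 <5,1,1>
R:4↔3 J1 <5,2,1>
#5 <6,2,1>
PS:5↔4 J2 <6,2,2>
#6 <7,2,2>
#7 <8,2,2>
PS:1↔7 J2 <8,2,3>
P:3↔5 J1 <8,3,3>
PS:3↔1 J2 <8,3,4>
#8 <9,3,4>
PS:6↔1 J2 <9,3,5>
R:6↔8 J1 <9,4,5>
#9 <10,4,5>
P:9↔8 J1 <10,5,5>
3×9 − 2×5 − 1×5 = 12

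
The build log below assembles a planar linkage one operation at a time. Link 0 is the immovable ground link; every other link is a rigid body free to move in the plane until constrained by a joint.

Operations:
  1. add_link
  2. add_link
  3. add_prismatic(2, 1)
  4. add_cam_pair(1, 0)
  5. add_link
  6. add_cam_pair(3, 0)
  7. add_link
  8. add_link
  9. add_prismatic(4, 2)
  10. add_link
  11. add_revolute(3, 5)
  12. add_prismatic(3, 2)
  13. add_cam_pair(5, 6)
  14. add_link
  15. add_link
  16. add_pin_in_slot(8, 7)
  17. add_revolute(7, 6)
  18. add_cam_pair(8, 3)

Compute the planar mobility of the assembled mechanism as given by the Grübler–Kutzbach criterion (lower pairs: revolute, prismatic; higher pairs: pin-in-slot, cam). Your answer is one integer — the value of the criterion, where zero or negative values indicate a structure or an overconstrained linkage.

M = 9

(L,J1,J2)=(1,0,0); link0 fixed
link1: (2,0,0)
link2: (3,0,0)
P 2-1 [J1]: (3,1,0)
C 1-0 [J2]: (3,1,1)
link3: (4,1,1)
C 3-0 [J2]: (4,1,2)
link4: (5,1,2)
link5: (6,1,2)
P 4-2 [J1]: (6,2,2)
link6: (7,2,2)
R 3-5 [J1]: (7,3,2)
P 3-2 [J1]: (7,4,2)
C 5-6 [J2]: (7,4,3)
link7: (8,4,3)
link8: (9,4,3)
PS 8-7 [J2]: (9,4,4)
R 7-6 [J1]: (9,5,4)
C 8-3 [J2]: (9,5,5)
Grübler: 3·8 − 2·5 − 5 = 9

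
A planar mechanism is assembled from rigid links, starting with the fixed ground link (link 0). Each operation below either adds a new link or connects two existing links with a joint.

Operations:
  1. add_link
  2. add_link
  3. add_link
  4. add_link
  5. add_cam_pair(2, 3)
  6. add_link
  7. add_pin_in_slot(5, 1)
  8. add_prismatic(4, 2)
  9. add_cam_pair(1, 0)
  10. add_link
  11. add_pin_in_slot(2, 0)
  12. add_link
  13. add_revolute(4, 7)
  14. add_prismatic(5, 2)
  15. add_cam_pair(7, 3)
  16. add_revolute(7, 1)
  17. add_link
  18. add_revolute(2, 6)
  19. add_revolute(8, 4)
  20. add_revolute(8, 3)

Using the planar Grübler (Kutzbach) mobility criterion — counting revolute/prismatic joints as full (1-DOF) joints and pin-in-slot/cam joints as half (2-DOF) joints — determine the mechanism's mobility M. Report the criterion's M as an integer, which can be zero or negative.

L=1 J1=0 J2=0
add link → L=2 J1=0 J2=0
add link → L=3 J1=0 J2=0
add link → L=4 J1=0 J2=0
add link → L=5 J1=0 J2=0
C@2,3 dof=2 J2 → L=5 J1=0 J2=1
add link → L=6 J1=0 J2=1
PS@5,1 dof=2 J2 → L=6 J1=0 J2=2
P@4,2 dof=1 J1 → L=6 J1=1 J2=2
C@1,0 dof=2 J2 → L=6 J1=1 J2=3
add link → L=7 J1=1 J2=3
PS@2,0 dof=2 J2 → L=7 J1=1 J2=4
add link → L=8 J1=1 J2=4
R@4,7 dof=1 J1 → L=8 J1=2 J2=4
P@5,2 dof=1 J1 → L=8 J1=3 J2=4
C@7,3 dof=2 J2 → L=8 J1=3 J2=5
R@7,1 dof=1 J1 → L=8 J1=4 J2=5
add link → L=9 J1=4 J2=5
R@2,6 dof=1 J1 → L=9 J1=5 J2=5
R@8,4 dof=1 J1 → L=9 J1=6 J2=5
R@8,3 dof=1 J1 → L=9 J1=7 J2=5
M=3(L−1)−2J1−J2=3·8−2·7−5=5

M = 5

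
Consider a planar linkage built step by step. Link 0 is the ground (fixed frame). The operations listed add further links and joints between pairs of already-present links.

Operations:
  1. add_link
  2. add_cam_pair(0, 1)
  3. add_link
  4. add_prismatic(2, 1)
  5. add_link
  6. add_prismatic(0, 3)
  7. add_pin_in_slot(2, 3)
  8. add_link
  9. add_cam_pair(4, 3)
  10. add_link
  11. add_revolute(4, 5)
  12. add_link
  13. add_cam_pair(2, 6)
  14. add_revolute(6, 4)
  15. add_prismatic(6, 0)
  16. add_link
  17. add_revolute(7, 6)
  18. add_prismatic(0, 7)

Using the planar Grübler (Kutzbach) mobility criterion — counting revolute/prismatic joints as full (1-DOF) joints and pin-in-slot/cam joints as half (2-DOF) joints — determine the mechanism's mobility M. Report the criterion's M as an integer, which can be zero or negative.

ground; <1,0,0>
#1 <2,0,0>
C:0↔1 J2 <2,0,1>
#2 <3,0,1>
P:2↔1 J1 <3,1,1>
#3 <4,1,1>
P:0↔3 J1 <4,2,1>
PS:2↔3 J2 <4,2,2>
#4 <5,2,2>
C:4↔3 J2 <5,2,3>
#5 <6,2,3>
R:4↔5 J1 <6,3,3>
#6 <7,3,3>
C:2↔6 J2 <7,3,4>
R:6↔4 J1 <7,4,4>
P:6↔0 J1 <7,5,4>
#7 <8,5,4>
R:7↔6 J1 <8,6,4>
P:0↔7 J1 <8,7,4>
3×7 − 2×7 − 1×4 = 3

M = 3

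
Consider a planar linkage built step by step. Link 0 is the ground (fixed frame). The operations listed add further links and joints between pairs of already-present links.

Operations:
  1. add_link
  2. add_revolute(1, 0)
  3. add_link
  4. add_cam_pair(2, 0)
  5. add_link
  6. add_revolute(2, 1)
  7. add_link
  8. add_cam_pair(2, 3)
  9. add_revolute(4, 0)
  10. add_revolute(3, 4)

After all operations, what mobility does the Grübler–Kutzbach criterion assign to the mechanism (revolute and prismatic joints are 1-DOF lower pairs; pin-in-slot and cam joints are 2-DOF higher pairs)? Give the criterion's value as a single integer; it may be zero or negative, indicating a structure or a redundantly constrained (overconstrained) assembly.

M = 2

ground; <1,0,0>
#1 <2,0,0>
R:1↔0 J1 <2,1,0>
#2 <3,1,0>
C:2↔0 J2 <3,1,1>
#3 <4,1,1>
R:2↔1 J1 <4,2,1>
#4 <5,2,1>
C:2↔3 J2 <5,2,2>
R:4↔0 J1 <5,3,2>
R:3↔4 J1 <5,4,2>
3×4 − 2×4 − 1×2 = 2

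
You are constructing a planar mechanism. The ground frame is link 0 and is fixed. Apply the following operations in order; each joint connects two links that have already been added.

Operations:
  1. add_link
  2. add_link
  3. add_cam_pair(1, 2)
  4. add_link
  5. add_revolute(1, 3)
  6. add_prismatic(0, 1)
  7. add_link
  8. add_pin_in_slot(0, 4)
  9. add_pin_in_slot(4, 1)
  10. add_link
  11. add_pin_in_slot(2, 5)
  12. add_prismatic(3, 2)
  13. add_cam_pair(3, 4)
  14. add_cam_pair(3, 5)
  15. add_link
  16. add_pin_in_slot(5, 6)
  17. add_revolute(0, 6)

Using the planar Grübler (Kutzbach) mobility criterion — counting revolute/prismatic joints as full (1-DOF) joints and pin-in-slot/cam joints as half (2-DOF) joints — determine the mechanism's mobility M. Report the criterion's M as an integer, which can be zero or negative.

[1;0;0] (link 0 is ground)
L+ [2;0;0]
L+ [3;0;0]
C(1,2)∈J2 [3;0;1]
L+ [4;0;1]
R(1,3)∈J1 [4;1;1]
P(0,1)∈J1 [4;2;1]
L+ [5;2;1]
PS(0,4)∈J2 [5;2;2]
PS(4,1)∈J2 [5;2;3]
L+ [6;2;3]
PS(2,5)∈J2 [6;2;4]
P(3,2)∈J1 [6;3;4]
C(3,4)∈J2 [6;3;5]
C(3,5)∈J2 [6;3;6]
L+ [7;3;6]
PS(5,6)∈J2 [7;3;7]
R(0,6)∈J1 [7;4;7]
mobility = 18 − 8 − 7 = 3

M = 3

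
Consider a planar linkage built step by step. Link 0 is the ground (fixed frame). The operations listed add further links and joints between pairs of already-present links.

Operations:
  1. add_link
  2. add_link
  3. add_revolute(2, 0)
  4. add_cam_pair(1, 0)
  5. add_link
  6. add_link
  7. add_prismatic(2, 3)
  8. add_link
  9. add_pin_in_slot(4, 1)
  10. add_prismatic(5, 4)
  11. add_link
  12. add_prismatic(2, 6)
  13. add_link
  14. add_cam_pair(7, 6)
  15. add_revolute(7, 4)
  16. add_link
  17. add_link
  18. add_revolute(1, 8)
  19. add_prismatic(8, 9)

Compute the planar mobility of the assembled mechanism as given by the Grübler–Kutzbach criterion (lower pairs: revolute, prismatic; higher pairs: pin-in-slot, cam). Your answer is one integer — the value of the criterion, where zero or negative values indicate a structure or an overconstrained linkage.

link 0 = ground. State L|J1|J2 = 1|0|0
+link1  2|0|0
+link2  3|0|0
R(2,0) f=1→J1  3|1|0
C(1,0) f=2→J2  3|1|1
+link3  4|1|1
+link4  5|1|1
P(2,3) f=1→J1  5|2|1
+link5  6|2|1
PS(4,1) f=2→J2  6|2|2
P(5,4) f=1→J1  6|3|2
+link6  7|3|2
P(2,6) f=1→J1  7|4|2
+link7  8|4|2
C(7,6) f=2→J2  8|4|3
R(7,4) f=1→J1  8|5|3
+link8  9|5|3
+link9  10|5|3
R(1,8) f=1→J1  10|6|3
P(8,9) f=1→J1  10|7|3
M = 3(10−1)−2·7−3 = 27−14−3 = 10

M = 10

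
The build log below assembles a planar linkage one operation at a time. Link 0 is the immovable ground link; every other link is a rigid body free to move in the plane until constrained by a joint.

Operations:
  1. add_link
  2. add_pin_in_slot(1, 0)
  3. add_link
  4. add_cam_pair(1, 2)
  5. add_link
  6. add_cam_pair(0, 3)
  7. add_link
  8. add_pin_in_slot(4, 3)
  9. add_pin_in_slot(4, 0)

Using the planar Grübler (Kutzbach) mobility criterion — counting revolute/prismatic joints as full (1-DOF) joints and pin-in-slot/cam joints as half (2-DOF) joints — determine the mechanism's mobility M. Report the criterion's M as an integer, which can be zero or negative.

ground; <1,0,0>
#1 <2,0,0>
PS:1↔0 J2 <2,0,1>
#2 <3,0,1>
C:1↔2 J2 <3,0,2>
#3 <4,0,2>
C:0↔3 J2 <4,0,3>
#4 <5,0,3>
PS:4↔3 J2 <5,0,4>
PS:4↔0 J2 <5,0,5>
3×4 − 2×0 − 1×5 = 7

M = 7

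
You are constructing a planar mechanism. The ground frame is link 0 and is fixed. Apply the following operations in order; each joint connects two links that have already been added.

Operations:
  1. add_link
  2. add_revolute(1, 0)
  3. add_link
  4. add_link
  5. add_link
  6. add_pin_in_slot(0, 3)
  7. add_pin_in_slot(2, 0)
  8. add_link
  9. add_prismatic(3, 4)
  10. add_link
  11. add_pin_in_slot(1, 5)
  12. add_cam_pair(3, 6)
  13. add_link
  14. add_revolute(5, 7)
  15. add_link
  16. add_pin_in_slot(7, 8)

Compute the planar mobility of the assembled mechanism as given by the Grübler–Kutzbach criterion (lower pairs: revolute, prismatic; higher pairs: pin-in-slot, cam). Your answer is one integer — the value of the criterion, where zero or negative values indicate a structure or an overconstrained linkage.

[1;0;0] (link 0 is ground)
L+ [2;0;0]
R(1,0)∈J1 [2;1;0]
L+ [3;1;0]
L+ [4;1;0]
L+ [5;1;0]
PS(0,3)∈J2 [5;1;1]
PS(2,0)∈J2 [5;1;2]
L+ [6;1;2]
P(3,4)∈J1 [6;2;2]
L+ [7;2;2]
PS(1,5)∈J2 [7;2;3]
C(3,6)∈J2 [7;2;4]
L+ [8;2;4]
R(5,7)∈J1 [8;3;4]
L+ [9;3;4]
PS(7,8)∈J2 [9;3;5]
mobility = 24 − 6 − 5 = 13

M = 13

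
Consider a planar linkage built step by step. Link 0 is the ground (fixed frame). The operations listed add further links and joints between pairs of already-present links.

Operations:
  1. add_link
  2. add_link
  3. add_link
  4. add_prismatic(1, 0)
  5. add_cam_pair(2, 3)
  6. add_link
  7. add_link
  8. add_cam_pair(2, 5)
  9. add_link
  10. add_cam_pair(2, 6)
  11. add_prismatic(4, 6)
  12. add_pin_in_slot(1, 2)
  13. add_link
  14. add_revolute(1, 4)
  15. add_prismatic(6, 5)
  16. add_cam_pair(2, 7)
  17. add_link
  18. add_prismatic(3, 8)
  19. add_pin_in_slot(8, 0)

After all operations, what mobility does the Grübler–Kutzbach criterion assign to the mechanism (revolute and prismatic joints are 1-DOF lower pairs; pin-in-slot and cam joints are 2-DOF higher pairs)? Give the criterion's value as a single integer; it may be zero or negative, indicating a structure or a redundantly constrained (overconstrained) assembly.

M = 8

(L,J1,J2)=(1,0,0); link0 fixed
link1: (2,0,0)
link2: (3,0,0)
link3: (4,0,0)
P 1-0 [J1]: (4,1,0)
C 2-3 [J2]: (4,1,1)
link4: (5,1,1)
link5: (6,1,1)
C 2-5 [J2]: (6,1,2)
link6: (7,1,2)
C 2-6 [J2]: (7,1,3)
P 4-6 [J1]: (7,2,3)
PS 1-2 [J2]: (7,2,4)
link7: (8,2,4)
R 1-4 [J1]: (8,3,4)
P 6-5 [J1]: (8,4,4)
C 2-7 [J2]: (8,4,5)
link8: (9,4,5)
P 3-8 [J1]: (9,5,5)
PS 8-0 [J2]: (9,5,6)
Grübler: 3·8 − 2·5 − 6 = 8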